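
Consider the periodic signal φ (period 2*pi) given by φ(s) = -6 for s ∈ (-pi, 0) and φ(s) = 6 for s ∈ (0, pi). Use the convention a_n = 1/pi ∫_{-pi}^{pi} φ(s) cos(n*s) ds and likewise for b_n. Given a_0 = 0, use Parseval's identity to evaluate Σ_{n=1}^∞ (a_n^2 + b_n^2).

72

Parseval: a_0^2/2 + Σ_{n≥1} (a_n^2+b_n^2) = 1/pi ∫_{-pi}^{pi} φ(s)^2 ds = 72.
Subtract a_0^2/2 = 0: Σ (a_n^2+b_n^2) = 72.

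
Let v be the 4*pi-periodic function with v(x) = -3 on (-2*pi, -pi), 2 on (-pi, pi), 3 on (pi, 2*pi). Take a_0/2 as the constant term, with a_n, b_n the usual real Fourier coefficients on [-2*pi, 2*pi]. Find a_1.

a_1 = (1/(2*pi)) ∫_{-2*pi}^{2*pi} v(x) cos(x/2) dx.
Split the integral at the breakpoints.
Directly, an antiderivative of (-3) cos(x/2) is -6*sin(x/2); evaluating from -2*pi to -pi: ∫_{-2*pi}^{-pi} (-3) cos(x/2) dx = (6) - (0) = 6.
Directly, an antiderivative of (2) cos(x/2) is 4*sin(x/2); evaluating from -pi to pi: ∫_{-pi}^{pi} (2) cos(x/2) dx = (4) - (-4) = 8.
Directly, an antiderivative of (3) cos(x/2) is 6*sin(x/2); evaluating from pi to 2*pi: ∫_{pi}^{2*pi} (3) cos(x/2) dx = (0) - (6) = -6.
Summing the pieces and multiplying by (1/(2*pi)) gives a_1 = 4/pi.

4/pi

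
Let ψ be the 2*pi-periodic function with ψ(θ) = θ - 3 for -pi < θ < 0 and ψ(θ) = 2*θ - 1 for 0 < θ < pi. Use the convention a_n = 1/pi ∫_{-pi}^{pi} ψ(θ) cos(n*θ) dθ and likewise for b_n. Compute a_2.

0

a_2 = 1/pi ∫_{-pi}^{pi} ψ(θ) cos(2*θ) dθ.
Split the integral at the breakpoints.
Integrating by parts (boundary term plus one more integral), an antiderivative of (θ - 3) cos(2*θ) is θ*sin(2*θ)/2 - 3*sin(2*θ)/2 + cos(2*θ)/4; evaluating from -pi to 0: ∫_{-pi}^{0} (θ - 3) cos(2*θ) dθ = (1/4) - (1/4) = 0.
Integrating by parts (boundary term plus one more integral), an antiderivative of (2*θ - 1) cos(2*θ) is θ*sin(2*θ) - sin(2*θ)/2 + cos(2*θ)/2; evaluating from 0 to pi: ∫_{0}^{pi} (2*θ - 1) cos(2*θ) dθ = (1/2) - (1/2) = 0.
Summing the pieces and multiplying by (1/pi) gives a_2 = 0.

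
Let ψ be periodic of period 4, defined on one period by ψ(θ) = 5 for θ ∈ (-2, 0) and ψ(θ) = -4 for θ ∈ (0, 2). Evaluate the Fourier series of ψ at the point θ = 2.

1/2

At θ = 2 the one-sided limits are ψ(2^-) = -4 and ψ(2^+) = 5.
By Dirichlet's theorem the series converges to their average, [(-4) + (5)]/2 = 1/2.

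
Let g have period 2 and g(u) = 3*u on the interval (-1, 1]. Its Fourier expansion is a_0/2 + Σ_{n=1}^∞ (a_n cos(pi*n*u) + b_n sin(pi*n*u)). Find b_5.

6/(5*pi)

b_5 = ∫_{-1}^{1} g(u) sin(5*pi*u) du.
g is odd and sin(5*pi*u) is odd, so the integrand is even and b_5 = 2 ∫_0^{1} g(u) sin(5*pi*u) du.
Integrating by parts (boundary term plus one more integral), an antiderivative of (3*u) sin(5*pi*u) is -3*u*cos(5*pi*u)/(5*pi) + 3*sin(5*pi*u)/(25*pi**2); evaluating from 0 to 1: ∫_{0}^{1} (3*u) sin(5*pi*u) du = (3/(5*pi)) - (0) = 3/(5*pi).
Hence b_5 = 2·(3/(5*pi)) = 6/(5*pi).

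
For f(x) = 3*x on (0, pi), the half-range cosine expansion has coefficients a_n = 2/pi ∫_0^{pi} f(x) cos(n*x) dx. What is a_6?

a_6 = 2/pi ∫_0^{pi} (3*x) cos(6*x) dx.
Integrating by parts (boundary term plus one more integral), an antiderivative of (3*x) cos(6*x) is x*sin(6*x)/2 + cos(6*x)/12; evaluating from 0 to pi: ∫_{0}^{pi} (3*x) cos(6*x) dx = (1/12) - (1/12) = 0.
Hence a_6 = (2/pi)·(0) = 0.

0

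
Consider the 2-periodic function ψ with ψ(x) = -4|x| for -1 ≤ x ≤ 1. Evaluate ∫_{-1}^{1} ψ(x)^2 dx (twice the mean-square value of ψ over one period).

32/3

∫_{-1}^{1} ψ(x)^2 dx = 32/3.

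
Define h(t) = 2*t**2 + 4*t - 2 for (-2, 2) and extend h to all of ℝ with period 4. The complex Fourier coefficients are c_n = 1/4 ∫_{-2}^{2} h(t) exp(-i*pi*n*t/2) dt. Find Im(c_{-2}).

-4/pi

Since h is real-valued, Im(c_{-2}) = -1/4 ∫_{-2}^{2} h(t) sin(-pi*t) dt = b_{2}/2.
Integrating by parts twice (tabular method), an antiderivative of (2*t**2 + 4*t - 2) sin(-pi*t) is 2*t**2*cos(pi*t)/pi - 4*t*sin(pi*t)/pi**2 + 4*t*cos(pi*t)/pi - 4*sin(pi*t)/pi**2 - 2*cos(pi*t)/pi - 4*cos(pi*t)/pi**3; evaluating from -2 to 2: ∫_{-2}^{2} (2*t**2 + 4*t - 2) sin(-pi*t) dt = (-4/pi**3 + 14/pi) - (-2/pi - 4/pi**3) = 16/pi.
Hence Im(c_{-2}) = (-1/4)·(16/pi) = -4/pi.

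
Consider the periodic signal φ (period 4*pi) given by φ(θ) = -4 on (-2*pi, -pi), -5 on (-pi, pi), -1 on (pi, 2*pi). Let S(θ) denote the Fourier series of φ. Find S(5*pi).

θ = 5*pi differs from θ = pi by 1 full period(s), and the series is 4*pi-periodic.
At θ = pi the one-sided limits are φ(pi^-) = -5 and φ(pi^+) = -1.
By Dirichlet's theorem the series converges to their average, [(-5) + (-1)]/2 = -3.

-3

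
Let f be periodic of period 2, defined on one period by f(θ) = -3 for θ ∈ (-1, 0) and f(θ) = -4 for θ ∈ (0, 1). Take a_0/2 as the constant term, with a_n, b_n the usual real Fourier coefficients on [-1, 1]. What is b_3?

b_3 = ∫_{-1}^{1} f(θ) sin(3*pi*θ) dθ.
Split the integral at the breakpoints.
Directly, an antiderivative of (-3) sin(3*pi*θ) is cos(3*pi*θ)/pi; evaluating from -1 to 0: ∫_{-1}^{0} (-3) sin(3*pi*θ) dθ = (1/pi) - (-1/pi) = 2/pi.
Directly, an antiderivative of (-4) sin(3*pi*θ) is 4*cos(3*pi*θ)/(3*pi); evaluating from 0 to 1: ∫_{0}^{1} (-4) sin(3*pi*θ) dθ = (-4/(3*pi)) - (4/(3*pi)) = -8/(3*pi).
Summing the pieces gives b_3 = -2/(3*pi).

-2/(3*pi)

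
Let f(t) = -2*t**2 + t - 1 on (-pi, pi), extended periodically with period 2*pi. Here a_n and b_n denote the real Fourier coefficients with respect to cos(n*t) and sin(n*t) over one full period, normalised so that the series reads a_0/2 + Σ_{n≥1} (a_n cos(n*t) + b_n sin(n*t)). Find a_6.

-2/9

a_6 = 1/pi ∫_{-pi}^{pi} f(t) cos(6*t) dt.
Integrating by parts twice (tabular method), an antiderivative of (-2*t**2 + t - 1) cos(6*t) is -t**2*sin(6*t)/3 + t*sin(6*t)/6 - t*cos(6*t)/9 - 4*sin(6*t)/27 + cos(6*t)/36; evaluating from -pi to pi: ∫_{-pi}^{pi} (-2*t**2 + t - 1) cos(6*t) dt = (1/36 - pi/9) - (1/36 + pi/9) = -2*pi/9.
Hence a_6 = (1/pi)·(-2*pi/9) = -2/9.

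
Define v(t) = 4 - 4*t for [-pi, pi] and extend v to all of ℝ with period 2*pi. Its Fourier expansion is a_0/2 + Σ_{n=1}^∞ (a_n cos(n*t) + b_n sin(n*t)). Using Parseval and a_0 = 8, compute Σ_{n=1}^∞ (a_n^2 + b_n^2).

Parseval: a_0^2/2 + Σ_{n≥1} (a_n^2+b_n^2) = 1/pi ∫_{-pi}^{pi} v(t)^2 dt = 32 + 32*pi**2/3.
Subtract a_0^2/2 = 32: Σ (a_n^2+b_n^2) = 32*pi**2/3.

32*pi**2/3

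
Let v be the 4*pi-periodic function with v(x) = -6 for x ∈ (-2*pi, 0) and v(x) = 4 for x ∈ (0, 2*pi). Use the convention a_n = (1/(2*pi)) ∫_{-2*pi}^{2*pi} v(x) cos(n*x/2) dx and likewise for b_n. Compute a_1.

0

a_1 = (1/(2*pi)) ∫_{-2*pi}^{2*pi} v(x) cos(x/2) dx.
Split the integral at the breakpoints.
Directly, an antiderivative of (-6) cos(x/2) is -12*sin(x/2); evaluating from -2*pi to 0: ∫_{-2*pi}^{0} (-6) cos(x/2) dx = (0) - (0) = 0.
Directly, an antiderivative of (4) cos(x/2) is 8*sin(x/2); evaluating from 0 to 2*pi: ∫_{0}^{2*pi} (4) cos(x/2) dx = (0) - (0) = 0.
Summing the pieces and multiplying by (1/(2*pi)) gives a_1 = 0.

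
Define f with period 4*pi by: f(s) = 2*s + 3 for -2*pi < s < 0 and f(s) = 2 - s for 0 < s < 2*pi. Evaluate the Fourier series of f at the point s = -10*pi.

s = -10*pi differs from s = -2*pi by -2 full period(s), and the series is 4*pi-periodic.
At s = -2*pi the one-sided limits are f(-2*pi^-) = 2 - 2*pi and f(-2*pi^+) = 3 - 4*pi.
By Dirichlet's theorem the series converges to their average, [(2 - 2*pi) + (3 - 4*pi)]/2 = 5/2 - 3*pi.

5/2 - 3*pi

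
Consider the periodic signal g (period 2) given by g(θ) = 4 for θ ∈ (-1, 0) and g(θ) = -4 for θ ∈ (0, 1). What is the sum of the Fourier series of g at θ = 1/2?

-4

g is continuous at θ = 1/2 with value -4, so the series converges to -4 there.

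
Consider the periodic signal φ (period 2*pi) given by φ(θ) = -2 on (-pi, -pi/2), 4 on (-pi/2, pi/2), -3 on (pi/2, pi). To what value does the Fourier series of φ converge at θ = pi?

θ = pi differs from θ = -pi by 1 full period(s), and the series is 2*pi-periodic.
At θ = -pi the one-sided limits are φ(-pi^-) = -3 and φ(-pi^+) = -2.
By Dirichlet's theorem the series converges to their average, [(-3) + (-2)]/2 = -5/2.

-5/2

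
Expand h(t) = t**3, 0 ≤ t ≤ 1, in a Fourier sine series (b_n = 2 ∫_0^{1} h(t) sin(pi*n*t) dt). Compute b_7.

2*(-6 + 49*pi**2)/(343*pi**3)

b_7 = 2 ∫_0^{1} (t**3) sin(7*pi*t) dt.
Integrating by parts three times (tabular method), an antiderivative of (t**3) sin(7*pi*t) is -t**3*cos(7*pi*t)/(7*pi) + 3*t**2*sin(7*pi*t)/(49*pi**2) + 6*t*cos(7*pi*t)/(343*pi**3) - 6*sin(7*pi*t)/(2401*pi**4); evaluating from 0 to 1: ∫_{0}^{1} (t**3) sin(7*pi*t) dt = ((-6 + 49*pi**2)/(343*pi**3)) - (0) = (-6 + 49*pi**2)/(343*pi**3).
Hence b_7 = 2·((-6 + 49*pi**2)/(343*pi**3)) = 2*(-6 + 49*pi**2)/(343*pi**3).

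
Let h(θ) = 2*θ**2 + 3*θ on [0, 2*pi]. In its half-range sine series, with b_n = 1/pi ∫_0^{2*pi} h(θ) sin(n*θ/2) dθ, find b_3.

-64/(27*pi) + 4 + 16*pi/3

b_3 = 1/pi ∫_0^{2*pi} (2*θ**2 + 3*θ) sin(3*θ/2) dθ.
Integrating by parts twice (tabular method), an antiderivative of (2*θ**2 + 3*θ) sin(3*θ/2) is -4*θ**2*cos(3*θ/2)/3 + 16*θ*sin(3*θ/2)/9 - 2*θ*cos(3*θ/2) + 4*sin(3*θ/2)/3 + 32*cos(3*θ/2)/27; evaluating from 0 to 2*pi: ∫_{0}^{2*pi} (2*θ**2 + 3*θ) sin(3*θ/2) dθ = (-32/27 + 4*pi + 16*pi**2/3) - (32/27) = -64/27 + 4*pi + 16*pi**2/3.
Hence b_3 = (1/pi)·(-64/27 + 4*pi + 16*pi**2/3) = -64/(27*pi) + 4 + 16*pi/3.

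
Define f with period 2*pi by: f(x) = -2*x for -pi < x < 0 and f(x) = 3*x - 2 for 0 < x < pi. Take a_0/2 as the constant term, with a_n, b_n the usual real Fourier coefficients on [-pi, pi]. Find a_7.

-10/(49*pi)

a_7 = 1/pi ∫_{-pi}^{pi} f(x) cos(7*x) dx.
Split the integral at the breakpoints.
Integrating by parts (boundary term plus one more integral), an antiderivative of (-2*x) cos(7*x) is -2*x*sin(7*x)/7 - 2*cos(7*x)/49; evaluating from -pi to 0: ∫_{-pi}^{0} (-2*x) cos(7*x) dx = (-2/49) - (2/49) = -4/49.
Integrating by parts (boundary term plus one more integral), an antiderivative of (3*x - 2) cos(7*x) is 3*x*sin(7*x)/7 - 2*sin(7*x)/7 + 3*cos(7*x)/49; evaluating from 0 to pi: ∫_{0}^{pi} (3*x - 2) cos(7*x) dx = (-3/49) - (3/49) = -6/49.
Summing the pieces and multiplying by (1/pi) gives a_7 = -10/(49*pi).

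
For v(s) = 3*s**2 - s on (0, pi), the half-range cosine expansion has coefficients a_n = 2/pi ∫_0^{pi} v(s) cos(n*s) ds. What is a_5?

4*(1 - 3*pi)/(25*pi)

a_5 = 2/pi ∫_0^{pi} (3*s**2 - s) cos(5*s) ds.
Integrating by parts twice (tabular method), an antiderivative of (3*s**2 - s) cos(5*s) is 3*s**2*sin(5*s)/5 - s*sin(5*s)/5 + 6*s*cos(5*s)/25 - 6*sin(5*s)/125 - cos(5*s)/25; evaluating from 0 to pi: ∫_{0}^{pi} (3*s**2 - s) cos(5*s) ds = (1/25 - 6*pi/25) - (-1/25) = 2/25 - 6*pi/25.
Hence a_5 = (2/pi)·(2/25 - 6*pi/25) = 4*(1 - 3*pi)/(25*pi).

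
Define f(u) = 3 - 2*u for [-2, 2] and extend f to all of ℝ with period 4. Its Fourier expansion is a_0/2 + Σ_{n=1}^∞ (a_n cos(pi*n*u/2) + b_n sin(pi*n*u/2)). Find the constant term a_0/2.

a_0 = 1/2 ∫_{-2}^{2} f(u) du = 1/2 · (12) = 6.
So the constant term a_0/2 = 3.

3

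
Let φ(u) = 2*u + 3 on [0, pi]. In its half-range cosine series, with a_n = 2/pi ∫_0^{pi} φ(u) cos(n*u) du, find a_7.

a_7 = 2/pi ∫_0^{pi} (2*u + 3) cos(7*u) du.
Integrating by parts (boundary term plus one more integral), an antiderivative of (2*u + 3) cos(7*u) is 2*u*sin(7*u)/7 + 3*sin(7*u)/7 + 2*cos(7*u)/49; evaluating from 0 to pi: ∫_{0}^{pi} (2*u + 3) cos(7*u) du = (-2/49) - (2/49) = -4/49.
Hence a_7 = (2/pi)·(-4/49) = -8/(49*pi).

-8/(49*pi)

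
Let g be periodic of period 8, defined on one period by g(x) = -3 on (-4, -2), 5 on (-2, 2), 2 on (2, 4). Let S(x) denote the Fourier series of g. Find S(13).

-3

x = 13 differs from x = -3 by 2 full period(s), and the series is 8-periodic.
g is continuous at x = -3 with value -3, so the series converges to -3 there.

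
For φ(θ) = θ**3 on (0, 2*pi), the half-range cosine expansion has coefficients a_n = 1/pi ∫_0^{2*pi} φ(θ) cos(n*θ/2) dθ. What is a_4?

3*pi

a_4 = 1/pi ∫_0^{2*pi} (θ**3) cos(2*θ) dθ.
Integrating by parts three times (tabular method), an antiderivative of (θ**3) cos(2*θ) is θ**3*sin(2*θ)/2 + 3*θ**2*cos(2*θ)/4 - 3*θ*sin(2*θ)/4 - 3*cos(2*θ)/8; evaluating from 0 to 2*pi: ∫_{0}^{2*pi} (θ**3) cos(2*θ) dθ = (-3/8 + 3*pi**2) - (-3/8) = 3*pi**2.
Hence a_4 = (1/pi)·(3*pi**2) = 3*pi.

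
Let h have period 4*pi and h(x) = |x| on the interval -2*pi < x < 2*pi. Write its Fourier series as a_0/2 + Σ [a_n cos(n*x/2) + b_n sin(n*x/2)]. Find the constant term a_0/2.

a_0 = (1/(2*pi)) ∫_{-2*pi}^{2*pi} h(x) dx = (1/(2*pi)) · (4*pi**2) = 2*pi.
So the constant term a_0/2 = pi.

pi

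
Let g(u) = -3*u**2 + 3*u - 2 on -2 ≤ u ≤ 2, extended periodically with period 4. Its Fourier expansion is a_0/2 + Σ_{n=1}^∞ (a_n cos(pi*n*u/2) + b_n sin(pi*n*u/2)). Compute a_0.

-12

a_0 = 1/2 ∫_{-2}^{2} g(u) du = 1/2 · (-24) = -12.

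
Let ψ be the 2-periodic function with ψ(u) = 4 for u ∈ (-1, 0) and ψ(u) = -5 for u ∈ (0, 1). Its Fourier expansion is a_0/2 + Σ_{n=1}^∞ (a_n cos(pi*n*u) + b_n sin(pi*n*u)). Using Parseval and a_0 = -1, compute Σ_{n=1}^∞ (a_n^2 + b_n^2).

81/2

Parseval: a_0^2/2 + Σ_{n≥1} (a_n^2+b_n^2) = ∫_{-1}^{1} ψ(u)^2 du = 41.
Subtract a_0^2/2 = 1/2: Σ (a_n^2+b_n^2) = 81/2.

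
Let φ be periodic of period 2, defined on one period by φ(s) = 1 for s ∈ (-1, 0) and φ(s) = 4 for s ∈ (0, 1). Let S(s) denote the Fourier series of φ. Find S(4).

5/2

s = 4 differs from s = 0 by 2 full period(s), and the series is 2-periodic.
At s = 0 the one-sided limits are φ(0^-) = 1 and φ(0^+) = 4.
By Dirichlet's theorem the series converges to their average, [(1) + (4)]/2 = 5/2.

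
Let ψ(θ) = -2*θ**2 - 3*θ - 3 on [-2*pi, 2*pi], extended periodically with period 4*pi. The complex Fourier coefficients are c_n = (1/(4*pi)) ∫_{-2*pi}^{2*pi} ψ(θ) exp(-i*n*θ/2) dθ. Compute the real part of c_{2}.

-4

Since ψ is real-valued, Re(c_{2}) = (1/(4*pi)) ∫_{-2*pi}^{2*pi} ψ(θ) cos(θ) dθ = a_{2}/2.
Integrating by parts twice (tabular method), an antiderivative of (-2*θ**2 - 3*θ - 3) cos(θ) is -2*θ**2*sin(θ) - 3*θ*sin(θ) - 4*θ*cos(θ) + sin(θ) - 3*cos(θ); evaluating from -2*pi to 2*pi: ∫_{-2*pi}^{2*pi} (-2*θ**2 - 3*θ - 3) cos(θ) dθ = (-8*pi - 3) - (-3 + 8*pi) = -16*pi.
Hence Re(c_{2}) = (1/(4*pi))·(-16*pi) = -4.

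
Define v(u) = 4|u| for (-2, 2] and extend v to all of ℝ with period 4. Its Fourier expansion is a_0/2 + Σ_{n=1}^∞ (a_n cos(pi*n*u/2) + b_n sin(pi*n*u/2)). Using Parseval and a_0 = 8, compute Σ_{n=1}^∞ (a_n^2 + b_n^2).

Parseval: a_0^2/2 + Σ_{n≥1} (a_n^2+b_n^2) = 1/2 ∫_{-2}^{2} v(u)^2 du = 128/3.
Subtract a_0^2/2 = 32: Σ (a_n^2+b_n^2) = 32/3.

32/3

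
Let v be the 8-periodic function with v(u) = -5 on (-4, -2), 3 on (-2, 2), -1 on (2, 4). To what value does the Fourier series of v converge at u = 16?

3

u = 16 differs from u = 0 by 2 full period(s), and the series is 8-periodic.
v is continuous at u = 0 with value 3, so the series converges to 3 there.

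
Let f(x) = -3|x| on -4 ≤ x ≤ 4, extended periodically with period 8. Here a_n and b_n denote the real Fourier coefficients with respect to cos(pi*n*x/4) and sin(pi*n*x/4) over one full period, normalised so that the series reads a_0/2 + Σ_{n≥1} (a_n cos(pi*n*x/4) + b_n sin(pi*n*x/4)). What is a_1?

48/pi**2

a_1 = 1/4 ∫_{-4}^{4} f(x) cos(pi*x/4) dx.
f is even and cos(pi*x/4) is even, so the integrand is even and a_1 = 1/2 ∫_0^{4} f(x) cos(pi*x/4) dx.
Integrating by parts (boundary term plus one more integral), an antiderivative of (-3*x) cos(pi*x/4) is -12*x*sin(pi*x/4)/pi - 48*cos(pi*x/4)/pi**2; evaluating from 0 to 4: ∫_{0}^{4} (-3*x) cos(pi*x/4) dx = (48/pi**2) - (-48/pi**2) = 96/pi**2.
Hence a_1 = (1/2)·(96/pi**2) = 48/pi**2.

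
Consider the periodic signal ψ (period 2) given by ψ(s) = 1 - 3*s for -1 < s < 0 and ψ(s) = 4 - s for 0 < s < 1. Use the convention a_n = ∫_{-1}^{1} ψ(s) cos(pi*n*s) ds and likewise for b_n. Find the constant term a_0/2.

3

a_0 = ∫_{-1}^{1} ψ(s) ds = 6.
So the constant term a_0/2 = 3.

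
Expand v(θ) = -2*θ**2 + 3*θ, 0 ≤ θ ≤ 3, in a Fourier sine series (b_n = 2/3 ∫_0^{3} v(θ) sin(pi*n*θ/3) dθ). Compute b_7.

18*(8 - 49*pi**2)/(343*pi**3)

b_7 = 2/3 ∫_0^{3} (-2*θ**2 + 3*θ) sin(7*pi*θ/3) dθ.
Integrating by parts twice (tabular method), an antiderivative of (-2*θ**2 + 3*θ) sin(7*pi*θ/3) is 6*θ**2*cos(7*pi*θ/3)/(7*pi) - 36*θ*sin(7*pi*θ/3)/(49*pi**2) - 9*θ*cos(7*pi*θ/3)/(7*pi) + 27*sin(7*pi*θ/3)/(49*pi**2) - 108*cos(7*pi*θ/3)/(343*pi**3); evaluating from 0 to 3: ∫_{0}^{3} (-2*θ**2 + 3*θ) sin(7*pi*θ/3) dθ = (27*(4 - 49*pi**2)/(343*pi**3)) - (-108/(343*pi**3)) = 27*(8 - 49*pi**2)/(343*pi**3).
Hence b_7 = (2/3)·(27*(8 - 49*pi**2)/(343*pi**3)) = 18*(8 - 49*pi**2)/(343*pi**3).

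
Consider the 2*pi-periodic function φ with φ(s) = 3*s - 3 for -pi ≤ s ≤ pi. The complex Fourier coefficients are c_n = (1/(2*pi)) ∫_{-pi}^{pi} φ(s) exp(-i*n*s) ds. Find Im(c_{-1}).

Since φ is real-valued, Im(c_{-1}) = -(1/(2*pi)) ∫_{-pi}^{pi} φ(s) sin(-s) ds = b_{1}/2.
Integrating by parts (boundary term plus one more integral), an antiderivative of (3*s - 3) sin(-s) is 3*s*cos(s) - 3*sin(s) - 3*cos(s); evaluating from -pi to pi: ∫_{-pi}^{pi} (3*s - 3) sin(-s) ds = (3 - 3*pi) - (3 + 3*pi) = -6*pi.
Hence Im(c_{-1}) = (-1/(2*pi))·(-6*pi) = 3.

3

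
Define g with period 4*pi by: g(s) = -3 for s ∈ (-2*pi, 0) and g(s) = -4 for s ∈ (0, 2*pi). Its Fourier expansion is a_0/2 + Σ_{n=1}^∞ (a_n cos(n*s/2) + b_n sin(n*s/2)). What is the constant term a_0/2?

a_0 = (1/(2*pi)) ∫_{-2*pi}^{2*pi} g(s) ds = (1/(2*pi)) · (-14*pi) = -7.
So the constant term a_0/2 = -7/2.

-7/2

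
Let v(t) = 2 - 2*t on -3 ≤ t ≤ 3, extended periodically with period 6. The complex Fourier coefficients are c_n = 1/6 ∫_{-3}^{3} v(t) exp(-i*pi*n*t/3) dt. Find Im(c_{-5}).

-6/(5*pi)

Since v is real-valued, Im(c_{-5}) = -1/6 ∫_{-3}^{3} v(t) sin(-5*pi*t/3) dt = b_{5}/2.
Integrating by parts (boundary term plus one more integral), an antiderivative of (2 - 2*t) sin(-5*pi*t/3) is -6*t*cos(5*pi*t/3)/(5*pi) + 18*sin(5*pi*t/3)/(25*pi**2) + 6*cos(5*pi*t/3)/(5*pi); evaluating from -3 to 3: ∫_{-3}^{3} (2 - 2*t) sin(-5*pi*t/3) dt = (12/(5*pi)) - (-24/(5*pi)) = 36/(5*pi).
Hence Im(c_{-5}) = (-1/6)·(36/(5*pi)) = -6/(5*pi).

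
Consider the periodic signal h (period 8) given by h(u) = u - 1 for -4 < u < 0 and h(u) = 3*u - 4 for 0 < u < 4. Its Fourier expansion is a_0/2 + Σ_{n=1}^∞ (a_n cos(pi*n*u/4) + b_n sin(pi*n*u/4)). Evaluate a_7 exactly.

a_7 = 1/4 ∫_{-4}^{4} h(u) cos(7*pi*u/4) du.
Split the integral at the breakpoints.
Integrating by parts (boundary term plus one more integral), an antiderivative of (u - 1) cos(7*pi*u/4) is 4*u*sin(7*pi*u/4)/(7*pi) - 4*sin(7*pi*u/4)/(7*pi) + 16*cos(7*pi*u/4)/(49*pi**2); evaluating from -4 to 0: ∫_{-4}^{0} (u - 1) cos(7*pi*u/4) du = (16/(49*pi**2)) - (-16/(49*pi**2)) = 32/(49*pi**2).
Integrating by parts (boundary term plus one more integral), an antiderivative of (3*u - 4) cos(7*pi*u/4) is 12*u*sin(7*pi*u/4)/(7*pi) - 16*sin(7*pi*u/4)/(7*pi) + 48*cos(7*pi*u/4)/(49*pi**2); evaluating from 0 to 4: ∫_{0}^{4} (3*u - 4) cos(7*pi*u/4) du = (-48/(49*pi**2)) - (48/(49*pi**2)) = -96/(49*pi**2).
Summing the pieces and multiplying by (1/4) gives a_7 = -16/(49*pi**2).

-16/(49*pi**2)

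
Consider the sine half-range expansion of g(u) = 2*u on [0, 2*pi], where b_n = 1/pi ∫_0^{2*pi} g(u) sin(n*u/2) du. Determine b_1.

8

b_1 = 1/pi ∫_0^{2*pi} (2*u) sin(u/2) du.
Integrating by parts (boundary term plus one more integral), an antiderivative of (2*u) sin(u/2) is -4*u*cos(u/2) + 8*sin(u/2); evaluating from 0 to 2*pi: ∫_{0}^{2*pi} (2*u) sin(u/2) du = (8*pi) - (0) = 8*pi.
Hence b_1 = (1/pi)·(8*pi) = 8.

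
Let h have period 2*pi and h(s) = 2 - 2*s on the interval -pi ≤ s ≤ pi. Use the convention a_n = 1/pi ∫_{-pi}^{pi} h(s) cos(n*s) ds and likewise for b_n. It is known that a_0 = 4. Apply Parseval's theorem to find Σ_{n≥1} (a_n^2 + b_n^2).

Parseval: a_0^2/2 + Σ_{n≥1} (a_n^2+b_n^2) = 1/pi ∫_{-pi}^{pi} h(s)^2 ds = 8 + 8*pi**2/3.
Subtract a_0^2/2 = 8: Σ (a_n^2+b_n^2) = 8*pi**2/3.

8*pi**2/3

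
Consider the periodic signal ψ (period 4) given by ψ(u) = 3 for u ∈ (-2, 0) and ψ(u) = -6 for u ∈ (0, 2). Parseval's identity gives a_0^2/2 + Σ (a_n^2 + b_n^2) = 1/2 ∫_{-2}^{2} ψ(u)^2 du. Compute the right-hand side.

45

1/2 ∫_{-2}^{2} ψ(u)^2 du = 1/2 · (90) = 45.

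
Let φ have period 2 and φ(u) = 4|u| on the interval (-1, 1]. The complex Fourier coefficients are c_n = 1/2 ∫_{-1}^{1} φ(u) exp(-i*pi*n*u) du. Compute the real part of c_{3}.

Since φ is real-valued, Re(c_{3}) = 1/2 ∫_{-1}^{1} φ(u) cos(3*pi*u) du = a_{3}/2.
φ is even and cos(3*pi*u) is even, so the integrand is even: ∫_{-1}^{1} φ(u) cos(3*pi*u) du = 2∫_0^{1} φ(u) cos(3*pi*u) du.
Integrating by parts (boundary term plus one more integral), an antiderivative of (4*u) cos(3*pi*u) is 4*u*sin(3*pi*u)/(3*pi) + 4*cos(3*pi*u)/(9*pi**2); evaluating from 0 to 1: ∫_{0}^{1} (4*u) cos(3*pi*u) du = (-4/(9*pi**2)) - (4/(9*pi**2)) = -8/(9*pi**2).
So ∫_{-1}^{1} φ(u) cos(3*pi*u) du = -16/(9*pi**2).
Hence Re(c_{3}) = (1/2)·(-16/(9*pi**2)) = -8/(9*pi**2).

-8/(9*pi**2)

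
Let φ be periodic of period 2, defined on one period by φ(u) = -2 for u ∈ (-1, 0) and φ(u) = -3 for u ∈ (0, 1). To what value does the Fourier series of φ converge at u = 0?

-5/2

At u = 0 the one-sided limits are φ(0^-) = -2 and φ(0^+) = -3.
By Dirichlet's theorem the series converges to their average, [(-2) + (-3)]/2 = -5/2.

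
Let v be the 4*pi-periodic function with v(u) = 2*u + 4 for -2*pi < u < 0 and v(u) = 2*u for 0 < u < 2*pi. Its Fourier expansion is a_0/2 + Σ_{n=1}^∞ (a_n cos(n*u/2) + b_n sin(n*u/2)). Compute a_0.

a_0 = (1/(2*pi)) ∫_{-2*pi}^{2*pi} v(u) du = (1/(2*pi)) · (8*pi) = 4.

4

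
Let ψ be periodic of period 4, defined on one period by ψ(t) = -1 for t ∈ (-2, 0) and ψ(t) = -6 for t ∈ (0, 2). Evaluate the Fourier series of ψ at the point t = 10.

t = 10 differs from t = 2 by 2 full period(s), and the series is 4-periodic.
At t = 2 the one-sided limits are ψ(2^-) = -6 and ψ(2^+) = -1.
By Dirichlet's theorem the series converges to their average, [(-6) + (-1)]/2 = -7/2.

-7/2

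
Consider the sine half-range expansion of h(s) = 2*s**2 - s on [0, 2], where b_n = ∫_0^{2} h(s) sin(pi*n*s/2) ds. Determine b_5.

4*(-16 + 75*pi**2)/(125*pi**3)

b_5 = ∫_0^{2} (2*s**2 - s) sin(5*pi*s/2) ds.
Integrating by parts twice (tabular method), an antiderivative of (2*s**2 - s) sin(5*pi*s/2) is -4*s**2*cos(5*pi*s/2)/(5*pi) + 16*s*sin(5*pi*s/2)/(25*pi**2) + 2*s*cos(5*pi*s/2)/(5*pi) - 4*sin(5*pi*s/2)/(25*pi**2) + 32*cos(5*pi*s/2)/(125*pi**3); evaluating from 0 to 2: ∫_{0}^{2} (2*s**2 - s) sin(5*pi*s/2) ds = (4*(-8 + 75*pi**2)/(125*pi**3)) - (32/(125*pi**3)) = 4*(-16 + 75*pi**2)/(125*pi**3).
Hence b_5 = 4*(-16 + 75*pi**2)/(125*pi**3).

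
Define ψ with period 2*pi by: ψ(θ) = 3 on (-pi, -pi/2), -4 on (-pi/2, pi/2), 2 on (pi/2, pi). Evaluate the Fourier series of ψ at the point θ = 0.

ψ is continuous at θ = 0 with value -4, so the series converges to -4 there.

-4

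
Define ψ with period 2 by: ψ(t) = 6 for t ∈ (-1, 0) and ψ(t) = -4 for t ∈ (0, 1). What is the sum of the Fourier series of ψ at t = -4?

t = -4 differs from t = 0 by -2 full period(s), and the series is 2-periodic.
At t = 0 the one-sided limits are ψ(0^-) = 6 and ψ(0^+) = -4.
By Dirichlet's theorem the series converges to their average, [(6) + (-4)]/2 = 1.

1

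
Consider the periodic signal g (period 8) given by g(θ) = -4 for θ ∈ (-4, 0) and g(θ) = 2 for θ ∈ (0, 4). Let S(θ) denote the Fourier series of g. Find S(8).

-1

θ = 8 differs from θ = 0 by 1 full period(s), and the series is 8-periodic.
At θ = 0 the one-sided limits are g(0^-) = -4 and g(0^+) = 2.
By Dirichlet's theorem the series converges to their average, [(-4) + (2)]/2 = -1.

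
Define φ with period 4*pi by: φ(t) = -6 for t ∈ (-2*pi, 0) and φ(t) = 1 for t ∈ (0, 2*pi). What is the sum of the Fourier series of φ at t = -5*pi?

t = -5*pi differs from t = -pi by -1 full period(s), and the series is 4*pi-periodic.
φ is continuous at t = -pi with value -6, so the series converges to -6 there.

-6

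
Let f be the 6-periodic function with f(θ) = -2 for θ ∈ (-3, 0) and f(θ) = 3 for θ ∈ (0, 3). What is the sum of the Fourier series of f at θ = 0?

At θ = 0 the one-sided limits are f(0^-) = -2 and f(0^+) = 3.
By Dirichlet's theorem the series converges to their average, [(-2) + (3)]/2 = 1/2.

1/2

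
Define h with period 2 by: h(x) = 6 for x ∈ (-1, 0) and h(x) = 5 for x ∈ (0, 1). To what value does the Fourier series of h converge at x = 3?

x = 3 differs from x = 1 by 1 full period(s), and the series is 2-periodic.
At x = 1 the one-sided limits are h(1^-) = 5 and h(1^+) = 6.
By Dirichlet's theorem the series converges to their average, [(5) + (6)]/2 = 11/2.

11/2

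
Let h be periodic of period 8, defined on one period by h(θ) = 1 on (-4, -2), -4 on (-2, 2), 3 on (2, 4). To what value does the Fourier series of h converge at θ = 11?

θ = 11 differs from θ = 3 by 1 full period(s), and the series is 8-periodic.
h is continuous at θ = 3 with value 3, so the series converges to 3 there.

3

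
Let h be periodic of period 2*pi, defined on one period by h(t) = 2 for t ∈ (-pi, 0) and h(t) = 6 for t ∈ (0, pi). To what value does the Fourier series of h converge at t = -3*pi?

4

t = -3*pi differs from t = -pi by -1 full period(s), and the series is 2*pi-periodic.
At t = -pi the one-sided limits are h(-pi^-) = 6 and h(-pi^+) = 2.
By Dirichlet's theorem the series converges to their average, [(6) + (2)]/2 = 4.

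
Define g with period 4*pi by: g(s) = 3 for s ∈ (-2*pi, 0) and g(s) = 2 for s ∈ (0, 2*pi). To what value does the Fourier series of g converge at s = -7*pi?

2

s = -7*pi differs from s = pi by -2 full period(s), and the series is 4*pi-periodic.
g is continuous at s = pi with value 2, so the series converges to 2 there.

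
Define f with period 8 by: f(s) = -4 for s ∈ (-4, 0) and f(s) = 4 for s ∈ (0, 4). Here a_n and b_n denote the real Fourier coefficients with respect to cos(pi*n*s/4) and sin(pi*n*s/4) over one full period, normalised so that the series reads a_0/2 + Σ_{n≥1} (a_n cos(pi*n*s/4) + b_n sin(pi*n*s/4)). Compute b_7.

b_7 = 1/4 ∫_{-4}^{4} f(s) sin(7*pi*s/4) ds.
f is odd and sin(7*pi*s/4) is odd, so the integrand is even and b_7 = 1/2 ∫_0^{4} f(s) sin(7*pi*s/4) ds.
Directly, an antiderivative of (4) sin(7*pi*s/4) is -16*cos(7*pi*s/4)/(7*pi); evaluating from 0 to 4: ∫_{0}^{4} (4) sin(7*pi*s/4) ds = (16/(7*pi)) - (-16/(7*pi)) = 32/(7*pi).
Hence b_7 = (1/2)·(32/(7*pi)) = 16/(7*pi).

16/(7*pi)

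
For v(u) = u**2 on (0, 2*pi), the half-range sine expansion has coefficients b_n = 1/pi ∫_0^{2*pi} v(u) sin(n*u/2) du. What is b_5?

b_5 = 1/pi ∫_0^{2*pi} (u**2) sin(5*u/2) du.
Integrating by parts twice (tabular method), an antiderivative of (u**2) sin(5*u/2) is -2*u**2*cos(5*u/2)/5 + 8*u*sin(5*u/2)/25 + 16*cos(5*u/2)/125; evaluating from 0 to 2*pi: ∫_{0}^{2*pi} (u**2) sin(5*u/2) du = (-16/125 + 8*pi**2/5) - (16/125) = -32/125 + 8*pi**2/5.
Hence b_5 = (1/pi)·(-32/125 + 8*pi**2/5) = 8*(-4 + 25*pi**2)/(125*pi).

8*(-4 + 25*pi**2)/(125*pi)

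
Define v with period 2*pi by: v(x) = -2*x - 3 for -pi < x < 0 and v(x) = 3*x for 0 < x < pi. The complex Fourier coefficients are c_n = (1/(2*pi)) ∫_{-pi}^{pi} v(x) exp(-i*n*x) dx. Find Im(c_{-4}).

Since v is real-valued, Im(c_{-4}) = -(1/(2*pi)) ∫_{-pi}^{pi} v(x) sin(-4*x) dx = b_{4}/2.
Split the integral at the breakpoints.
Integrating by parts (boundary term plus one more integral), an antiderivative of (-2*x - 3) sin(-4*x) is -x*cos(4*x)/2 + sin(4*x)/8 - 3*cos(4*x)/4; evaluating from -pi to 0: ∫_{-pi}^{0} (-2*x - 3) sin(-4*x) dx = (-3/4) - (-3/4 + pi/2) = -pi/2.
Integrating by parts (boundary term plus one more integral), an antiderivative of (3*x) sin(-4*x) is 3*x*cos(4*x)/4 - 3*sin(4*x)/16; evaluating from 0 to pi: ∫_{0}^{pi} (3*x) sin(-4*x) dx = (3*pi/4) - (0) = 3*pi/4.
So ∫_{-pi}^{pi} v(x) sin(-4*x) dx = pi/4.
Hence Im(c_{-4}) = (-1/(2*pi))·(pi/4) = -1/8.

-1/8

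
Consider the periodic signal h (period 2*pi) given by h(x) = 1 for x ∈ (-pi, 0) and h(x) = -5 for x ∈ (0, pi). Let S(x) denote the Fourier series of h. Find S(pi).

-2

x = pi differs from x = -pi by 1 full period(s), and the series is 2*pi-periodic.
At x = -pi the one-sided limits are h(-pi^-) = -5 and h(-pi^+) = 1.
By Dirichlet's theorem the series converges to their average, [(-5) + (1)]/2 = -2.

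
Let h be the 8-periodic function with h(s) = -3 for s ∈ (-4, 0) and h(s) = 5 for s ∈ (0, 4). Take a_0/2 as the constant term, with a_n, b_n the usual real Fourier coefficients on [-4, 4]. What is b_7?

16/(7*pi)

b_7 = 1/4 ∫_{-4}^{4} h(s) sin(7*pi*s/4) ds.
Split the integral at the breakpoints.
Directly, an antiderivative of (-3) sin(7*pi*s/4) is 12*cos(7*pi*s/4)/(7*pi); evaluating from -4 to 0: ∫_{-4}^{0} (-3) sin(7*pi*s/4) ds = (12/(7*pi)) - (-12/(7*pi)) = 24/(7*pi).
Directly, an antiderivative of (5) sin(7*pi*s/4) is -20*cos(7*pi*s/4)/(7*pi); evaluating from 0 to 4: ∫_{0}^{4} (5) sin(7*pi*s/4) ds = (20/(7*pi)) - (-20/(7*pi)) = 40/(7*pi).
Summing the pieces and multiplying by (1/4) gives b_7 = 16/(7*pi).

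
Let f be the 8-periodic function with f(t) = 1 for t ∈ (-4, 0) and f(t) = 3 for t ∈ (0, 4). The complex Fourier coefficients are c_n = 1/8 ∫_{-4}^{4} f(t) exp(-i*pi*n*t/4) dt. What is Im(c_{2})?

Since f is real-valued, Im(c_{2}) = -1/8 ∫_{-4}^{4} f(t) sin(pi*t/2) dt = -b_{2}/2.
Split the integral at the breakpoints.
Directly, an antiderivative of (1) sin(pi*t/2) is -2*cos(pi*t/2)/pi; evaluating from -4 to 0: ∫_{-4}^{0} (1) sin(pi*t/2) dt = (-2/pi) - (-2/pi) = 0.
Directly, an antiderivative of (3) sin(pi*t/2) is -6*cos(pi*t/2)/pi; evaluating from 0 to 4: ∫_{0}^{4} (3) sin(pi*t/2) dt = (-6/pi) - (-6/pi) = 0.
So ∫_{-4}^{4} f(t) sin(pi*t/2) dt = 0.
Hence Im(c_{2}) = (-1/8)·(0) = 0.

0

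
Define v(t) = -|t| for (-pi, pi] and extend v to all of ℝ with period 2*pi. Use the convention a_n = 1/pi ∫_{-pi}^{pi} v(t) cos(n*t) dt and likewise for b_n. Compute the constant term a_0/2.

a_0 = 1/pi ∫_{-pi}^{pi} v(t) dt = 1/pi · (-pi**2) = -pi.
So the constant term a_0/2 = -pi/2.

-pi/2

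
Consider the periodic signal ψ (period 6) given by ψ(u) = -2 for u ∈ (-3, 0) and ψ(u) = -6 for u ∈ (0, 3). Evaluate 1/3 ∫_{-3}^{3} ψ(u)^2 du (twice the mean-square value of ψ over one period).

1/3 ∫_{-3}^{3} ψ(u)^2 du = 1/3 · (120) = 40.

40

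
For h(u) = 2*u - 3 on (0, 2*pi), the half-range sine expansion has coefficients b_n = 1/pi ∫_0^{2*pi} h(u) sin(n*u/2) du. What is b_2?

b_2 = 1/pi ∫_0^{2*pi} (2*u - 3) sin(u) du.
Integrating by parts (boundary term plus one more integral), an antiderivative of (2*u - 3) sin(u) is -2*u*cos(u) + 2*sin(u) + 3*cos(u); evaluating from 0 to 2*pi: ∫_{0}^{2*pi} (2*u - 3) sin(u) du = (3 - 4*pi) - (3) = -4*pi.
Hence b_2 = (1/pi)·(-4*pi) = -4.

-4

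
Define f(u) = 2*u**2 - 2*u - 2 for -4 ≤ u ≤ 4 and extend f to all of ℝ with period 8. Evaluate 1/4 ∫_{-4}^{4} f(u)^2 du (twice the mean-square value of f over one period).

1/4 ∫_{-4}^{4} f(u)^2 du = 1/4 · (22496/15) = 5624/15.

5624/15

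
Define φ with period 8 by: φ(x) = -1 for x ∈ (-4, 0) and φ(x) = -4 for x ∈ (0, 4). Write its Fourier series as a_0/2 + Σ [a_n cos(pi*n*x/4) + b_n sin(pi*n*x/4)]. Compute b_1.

b_1 = 1/4 ∫_{-4}^{4} φ(x) sin(pi*x/4) dx.
Split the integral at the breakpoints.
Directly, an antiderivative of (-1) sin(pi*x/4) is 4*cos(pi*x/4)/pi; evaluating from -4 to 0: ∫_{-4}^{0} (-1) sin(pi*x/4) dx = (4/pi) - (-4/pi) = 8/pi.
Directly, an antiderivative of (-4) sin(pi*x/4) is 16*cos(pi*x/4)/pi; evaluating from 0 to 4: ∫_{0}^{4} (-4) sin(pi*x/4) dx = (-16/pi) - (16/pi) = -32/pi.
Summing the pieces and multiplying by (1/4) gives b_1 = -6/pi.

-6/pi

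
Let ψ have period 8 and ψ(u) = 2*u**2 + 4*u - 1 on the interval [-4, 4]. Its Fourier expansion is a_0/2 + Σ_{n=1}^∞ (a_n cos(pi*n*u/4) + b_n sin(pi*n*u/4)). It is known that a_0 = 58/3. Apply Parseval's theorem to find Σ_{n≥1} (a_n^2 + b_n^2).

15872/45

Parseval: a_0^2/2 + Σ_{n≥1} (a_n^2+b_n^2) = 1/4 ∫_{-4}^{4} ψ(u)^2 du = 2698/5.
Subtract a_0^2/2 = 1682/9: Σ (a_n^2+b_n^2) = 15872/45.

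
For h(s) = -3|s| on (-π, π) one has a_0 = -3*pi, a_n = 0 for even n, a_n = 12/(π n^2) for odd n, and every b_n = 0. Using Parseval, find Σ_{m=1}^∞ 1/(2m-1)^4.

pi**4/96

Parseval: a_0^2/2 + Σ a_n^2 = (1/π) ∫_{-π}^{π} h(s)^2 ds = 6*pi**2.
Subtract a_0^2/2 = 9*pi**2/2: Σ a_n^2 = 3*pi**2/2.
Only odd n contribute, with a_n^2 = 144/(π^2 n^4), so Σ_{m≥1} 1/(2m-1)^4 = π^2·(3*pi**2/2)/144 = pi**4/96.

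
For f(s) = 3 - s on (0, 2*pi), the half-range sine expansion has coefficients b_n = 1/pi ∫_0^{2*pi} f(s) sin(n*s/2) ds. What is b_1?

b_1 = 1/pi ∫_0^{2*pi} (3 - s) sin(s/2) ds.
Integrating by parts (boundary term plus one more integral), an antiderivative of (3 - s) sin(s/2) is 2*s*cos(s/2) - 4*sin(s/2) - 6*cos(s/2); evaluating from 0 to 2*pi: ∫_{0}^{2*pi} (3 - s) sin(s/2) ds = (6 - 4*pi) - (-6) = 12 - 4*pi.
Hence b_1 = (1/pi)·(12 - 4*pi) = -4 + 12/pi.

-4 + 12/pi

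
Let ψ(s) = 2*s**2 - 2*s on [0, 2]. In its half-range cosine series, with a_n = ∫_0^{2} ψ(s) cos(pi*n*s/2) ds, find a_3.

-16/(9*pi**2)

a_3 = ∫_0^{2} (2*s**2 - 2*s) cos(3*pi*s/2) ds.
Integrating by parts twice (tabular method), an antiderivative of (2*s**2 - 2*s) cos(3*pi*s/2) is 4*s**2*sin(3*pi*s/2)/(3*pi) - 4*s*sin(3*pi*s/2)/(3*pi) + 16*s*cos(3*pi*s/2)/(9*pi**2) - 32*sin(3*pi*s/2)/(27*pi**3) - 8*cos(3*pi*s/2)/(9*pi**2); evaluating from 0 to 2: ∫_{0}^{2} (2*s**2 - 2*s) cos(3*pi*s/2) ds = (-8/(3*pi**2)) - (-8/(9*pi**2)) = -16/(9*pi**2).
Hence a_3 = -16/(9*pi**2).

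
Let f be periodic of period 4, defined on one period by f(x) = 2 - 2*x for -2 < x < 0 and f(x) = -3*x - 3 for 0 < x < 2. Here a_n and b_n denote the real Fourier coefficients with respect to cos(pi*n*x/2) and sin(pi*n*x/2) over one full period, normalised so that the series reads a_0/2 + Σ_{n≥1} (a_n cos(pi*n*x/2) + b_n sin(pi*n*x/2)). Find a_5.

4/(25*pi**2)

a_5 = 1/2 ∫_{-2}^{2} f(x) cos(5*pi*x/2) dx.
Split the integral at the breakpoints.
Integrating by parts (boundary term plus one more integral), an antiderivative of (2 - 2*x) cos(5*pi*x/2) is -4*x*sin(5*pi*x/2)/(5*pi) + 4*sin(5*pi*x/2)/(5*pi) - 8*cos(5*pi*x/2)/(25*pi**2); evaluating from -2 to 0: ∫_{-2}^{0} (2 - 2*x) cos(5*pi*x/2) dx = (-8/(25*pi**2)) - (8/(25*pi**2)) = -16/(25*pi**2).
Integrating by parts (boundary term plus one more integral), an antiderivative of (-3*x - 3) cos(5*pi*x/2) is -6*x*sin(5*pi*x/2)/(5*pi) - 6*sin(5*pi*x/2)/(5*pi) - 12*cos(5*pi*x/2)/(25*pi**2); evaluating from 0 to 2: ∫_{0}^{2} (-3*x - 3) cos(5*pi*x/2) dx = (12/(25*pi**2)) - (-12/(25*pi**2)) = 24/(25*pi**2).
Summing the pieces and multiplying by (1/2) gives a_5 = 4/(25*pi**2).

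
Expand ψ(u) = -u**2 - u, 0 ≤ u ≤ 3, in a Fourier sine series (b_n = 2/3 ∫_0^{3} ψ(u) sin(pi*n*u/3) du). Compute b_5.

24*(3 - 25*pi**2)/(125*pi**3)

b_5 = 2/3 ∫_0^{3} (-u**2 - u) sin(5*pi*u/3) du.
Integrating by parts twice (tabular method), an antiderivative of (-u**2 - u) sin(5*pi*u/3) is 3*u**2*cos(5*pi*u/3)/(5*pi) - 18*u*sin(5*pi*u/3)/(25*pi**2) + 3*u*cos(5*pi*u/3)/(5*pi) - 9*sin(5*pi*u/3)/(25*pi**2) - 54*cos(5*pi*u/3)/(125*pi**3); evaluating from 0 to 3: ∫_{0}^{3} (-u**2 - u) sin(5*pi*u/3) du = (18*(3 - 50*pi**2)/(125*pi**3)) - (-54/(125*pi**3)) = 36*(3 - 25*pi**2)/(125*pi**3).
Hence b_5 = (2/3)·(36*(3 - 25*pi**2)/(125*pi**3)) = 24*(3 - 25*pi**2)/(125*pi**3).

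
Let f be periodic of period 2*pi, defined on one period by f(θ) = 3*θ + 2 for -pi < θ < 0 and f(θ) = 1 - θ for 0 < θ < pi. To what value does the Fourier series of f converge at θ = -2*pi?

3/2

θ = -2*pi differs from θ = 0 by -1 full period(s), and the series is 2*pi-periodic.
At θ = 0 the one-sided limits are f(0^-) = 2 and f(0^+) = 1.
By Dirichlet's theorem the series converges to their average, [(2) + (1)]/2 = 3/2.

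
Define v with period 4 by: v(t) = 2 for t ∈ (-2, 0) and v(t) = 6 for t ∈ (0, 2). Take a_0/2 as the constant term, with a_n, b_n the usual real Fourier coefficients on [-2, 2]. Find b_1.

b_1 = 1/2 ∫_{-2}^{2} v(t) sin(pi*t/2) dt.
Split the integral at the breakpoints.
Directly, an antiderivative of (2) sin(pi*t/2) is -4*cos(pi*t/2)/pi; evaluating from -2 to 0: ∫_{-2}^{0} (2) sin(pi*t/2) dt = (-4/pi) - (4/pi) = -8/pi.
Directly, an antiderivative of (6) sin(pi*t/2) is -12*cos(pi*t/2)/pi; evaluating from 0 to 2: ∫_{0}^{2} (6) sin(pi*t/2) dt = (12/pi) - (-12/pi) = 24/pi.
Summing the pieces and multiplying by (1/2) gives b_1 = 8/pi.

8/pi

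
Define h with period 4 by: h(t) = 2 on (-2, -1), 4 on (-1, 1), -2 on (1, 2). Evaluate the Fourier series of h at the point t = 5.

1

t = 5 differs from t = 1 by 1 full period(s), and the series is 4-periodic.
At t = 1 the one-sided limits are h(1^-) = 4 and h(1^+) = -2.
By Dirichlet's theorem the series converges to their average, [(4) + (-2)]/2 = 1.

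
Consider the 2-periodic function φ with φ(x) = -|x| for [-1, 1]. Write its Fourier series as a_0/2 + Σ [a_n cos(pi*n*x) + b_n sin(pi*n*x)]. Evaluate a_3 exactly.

a_3 = ∫_{-1}^{1} φ(x) cos(3*pi*x) dx.
φ is even and cos(3*pi*x) is even, so the integrand is even and a_3 = 2 ∫_0^{1} φ(x) cos(3*pi*x) dx.
Integrating by parts (boundary term plus one more integral), an antiderivative of (-x) cos(3*pi*x) is -x*sin(3*pi*x)/(3*pi) - cos(3*pi*x)/(9*pi**2); evaluating from 0 to 1: ∫_{0}^{1} (-x) cos(3*pi*x) dx = (1/(9*pi**2)) - (-1/(9*pi**2)) = 2/(9*pi**2).
Hence a_3 = 2·(2/(9*pi**2)) = 4/(9*pi**2).

4/(9*pi**2)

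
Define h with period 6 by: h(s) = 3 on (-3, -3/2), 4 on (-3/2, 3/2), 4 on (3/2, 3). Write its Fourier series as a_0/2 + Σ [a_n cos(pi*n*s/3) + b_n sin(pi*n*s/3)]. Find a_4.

a_4 = 1/3 ∫_{-3}^{3} h(s) cos(4*pi*s/3) ds.
Split the integral at the breakpoints.
Directly, an antiderivative of (3) cos(4*pi*s/3) is 9*sin(4*pi*s/3)/(4*pi); evaluating from -3 to -3/2: ∫_{-3}^{-3/2} (3) cos(4*pi*s/3) ds = (0) - (0) = 0.
Directly, an antiderivative of (4) cos(4*pi*s/3) is 3*sin(4*pi*s/3)/pi; evaluating from -3/2 to 3/2: ∫_{-3/2}^{3/2} (4) cos(4*pi*s/3) ds = (0) - (0) = 0.
Directly, an antiderivative of (4) cos(4*pi*s/3) is 3*sin(4*pi*s/3)/pi; evaluating from 3/2 to 3: ∫_{3/2}^{3} (4) cos(4*pi*s/3) ds = (0) - (0) = 0.
Summing the pieces and multiplying by (1/3) gives a_4 = 0.

0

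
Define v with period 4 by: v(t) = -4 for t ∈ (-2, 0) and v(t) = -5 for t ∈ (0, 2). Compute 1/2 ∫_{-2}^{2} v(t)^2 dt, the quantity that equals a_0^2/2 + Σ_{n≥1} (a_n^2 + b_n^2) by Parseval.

1/2 ∫_{-2}^{2} v(t)^2 dt = 1/2 · (82) = 41.

41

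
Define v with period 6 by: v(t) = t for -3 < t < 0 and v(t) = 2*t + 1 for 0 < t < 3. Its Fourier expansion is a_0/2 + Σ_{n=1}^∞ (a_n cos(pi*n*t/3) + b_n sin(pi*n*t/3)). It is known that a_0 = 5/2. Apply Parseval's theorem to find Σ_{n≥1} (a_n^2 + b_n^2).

Parseval: a_0^2/2 + Σ_{n≥1} (a_n^2+b_n^2) = 1/3 ∫_{-3}^{3} v(t)^2 dt = 22.
Subtract a_0^2/2 = 25/8: Σ (a_n^2+b_n^2) = 151/8.

151/8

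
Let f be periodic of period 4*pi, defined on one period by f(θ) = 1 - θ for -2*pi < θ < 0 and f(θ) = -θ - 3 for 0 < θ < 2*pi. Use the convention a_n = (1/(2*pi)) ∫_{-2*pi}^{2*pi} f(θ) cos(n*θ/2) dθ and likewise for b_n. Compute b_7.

b_7 = (1/(2*pi)) ∫_{-2*pi}^{2*pi} f(θ) sin(7*θ/2) dθ.
Split the integral at the breakpoints.
Integrating by parts (boundary term plus one more integral), an antiderivative of (1 - θ) sin(7*θ/2) is 2*θ*cos(7*θ/2)/7 - 4*sin(7*θ/2)/49 - 2*cos(7*θ/2)/7; evaluating from -2*pi to 0: ∫_{-2*pi}^{0} (1 - θ) sin(7*θ/2) dθ = (-2/7) - (2/7 + 4*pi/7) = -4*pi/7 - 4/7.
Integrating by parts (boundary term plus one more integral), an antiderivative of (-θ - 3) sin(7*θ/2) is 2*θ*cos(7*θ/2)/7 - 4*sin(7*θ/2)/49 + 6*cos(7*θ/2)/7; evaluating from 0 to 2*pi: ∫_{0}^{2*pi} (-θ - 3) sin(7*θ/2) dθ = (-4*pi/7 - 6/7) - (6/7) = -4*pi/7 - 12/7.
Summing the pieces and multiplying by (1/(2*pi)) gives b_7 = 4*(-pi - 2)/(7*pi).

4*(-pi - 2)/(7*pi)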